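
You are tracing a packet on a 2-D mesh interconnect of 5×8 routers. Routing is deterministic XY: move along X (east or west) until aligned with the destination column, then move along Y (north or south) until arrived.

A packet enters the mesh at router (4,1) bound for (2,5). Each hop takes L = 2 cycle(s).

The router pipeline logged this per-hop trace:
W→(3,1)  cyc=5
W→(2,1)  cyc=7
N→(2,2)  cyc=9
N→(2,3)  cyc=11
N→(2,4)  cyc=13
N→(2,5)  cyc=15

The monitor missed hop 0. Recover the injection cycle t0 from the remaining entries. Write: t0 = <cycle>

t0 = 3

The first recorded entry is hop 1 at cycle 5.
Therefore t0 = 5 − L = 3.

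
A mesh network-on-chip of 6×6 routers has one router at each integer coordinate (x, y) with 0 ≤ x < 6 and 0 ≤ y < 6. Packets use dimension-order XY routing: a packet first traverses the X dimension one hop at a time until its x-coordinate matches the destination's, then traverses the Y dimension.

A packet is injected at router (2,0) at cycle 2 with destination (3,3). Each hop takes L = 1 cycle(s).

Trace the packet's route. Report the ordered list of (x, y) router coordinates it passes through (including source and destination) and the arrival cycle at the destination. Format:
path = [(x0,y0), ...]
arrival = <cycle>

src (2,0)  cyc=2
E→(3,0)  cyc=3
N→(3,1)  cyc=4
N→(3,2)  cyc=5
N→(3,3)  cyc=6

path = [(2,0), (3,0), (3,1), (3,2), (3,3)]
arrival = 6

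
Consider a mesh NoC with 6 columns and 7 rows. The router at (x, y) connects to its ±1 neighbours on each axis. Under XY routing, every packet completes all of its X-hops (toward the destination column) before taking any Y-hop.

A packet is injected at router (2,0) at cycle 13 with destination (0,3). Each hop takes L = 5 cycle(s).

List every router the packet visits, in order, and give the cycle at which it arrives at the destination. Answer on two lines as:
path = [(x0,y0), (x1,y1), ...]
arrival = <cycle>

src (2,0)  cyc=13
W→(1,0)  cyc=18
W→(0,0)  cyc=23
N→(0,1)  cyc=28
N→(0,2)  cyc=33
N→(0,3)  cyc=38

path = [(2,0), (1,0), (0,0), (0,1), (0,2), (0,3)]
arrival = 38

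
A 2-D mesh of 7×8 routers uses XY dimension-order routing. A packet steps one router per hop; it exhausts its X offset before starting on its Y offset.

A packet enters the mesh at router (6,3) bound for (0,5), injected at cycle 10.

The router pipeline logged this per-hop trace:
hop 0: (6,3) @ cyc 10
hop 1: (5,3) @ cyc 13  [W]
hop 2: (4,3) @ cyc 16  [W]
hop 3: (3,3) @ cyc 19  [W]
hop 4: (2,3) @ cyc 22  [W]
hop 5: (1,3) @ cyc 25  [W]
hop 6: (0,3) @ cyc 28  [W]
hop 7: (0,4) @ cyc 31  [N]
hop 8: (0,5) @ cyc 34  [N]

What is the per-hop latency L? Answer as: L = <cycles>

L = 3

Between hops 0 and 1 the cycle counter advances 13 − 10 = 3.
That increment is L by definition: L = 3.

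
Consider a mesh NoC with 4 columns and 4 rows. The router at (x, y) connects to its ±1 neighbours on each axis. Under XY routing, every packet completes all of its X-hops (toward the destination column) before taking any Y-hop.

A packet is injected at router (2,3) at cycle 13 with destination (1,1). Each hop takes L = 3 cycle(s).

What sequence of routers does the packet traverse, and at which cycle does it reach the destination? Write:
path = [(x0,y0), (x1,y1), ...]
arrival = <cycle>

  0. router=(2,3) cycle=13 (inject)
  1. router=(1,3) cycle=16 dir=W
  2. router=(1,2) cycle=19 dir=S
  3. router=(1,1) cycle=22 dir=S

path = [(2,3), (1,3), (1,2), (1,1)]
arrival = 22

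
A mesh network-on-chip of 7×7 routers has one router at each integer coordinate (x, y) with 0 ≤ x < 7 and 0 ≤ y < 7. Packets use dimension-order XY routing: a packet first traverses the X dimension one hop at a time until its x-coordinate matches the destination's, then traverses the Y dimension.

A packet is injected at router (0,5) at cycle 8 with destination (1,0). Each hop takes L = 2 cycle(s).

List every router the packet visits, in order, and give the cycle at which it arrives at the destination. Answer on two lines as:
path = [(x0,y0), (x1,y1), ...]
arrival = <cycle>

path = [(0,5), (1,5), (1,4), (1,3), (1,2), (1,1), (1,0)]
arrival = 20

hop 0: (0,5) @ cyc 8
hop 1: (1,5) @ cyc 10  [E]
hop 2: (1,4) @ cyc 12  [S]
hop 3: (1,3) @ cyc 14  [S]
hop 4: (1,2) @ cyc 16  [S]
hop 5: (1,1) @ cyc 18  [S]
hop 6: (1,0) @ cyc 20  [S]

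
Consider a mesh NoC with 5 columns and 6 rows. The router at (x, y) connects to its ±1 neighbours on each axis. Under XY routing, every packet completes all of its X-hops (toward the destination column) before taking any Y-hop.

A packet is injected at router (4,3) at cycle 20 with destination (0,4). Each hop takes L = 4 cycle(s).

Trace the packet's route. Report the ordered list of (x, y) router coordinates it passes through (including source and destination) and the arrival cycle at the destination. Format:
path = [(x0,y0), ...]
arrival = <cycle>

path = [(4,3), (3,3), (2,3), (1,3), (0,3), (0,4)]
arrival = 40

[0] x=4 y=3 t=20
[1] x=3 y=3 t=24 →W
[2] x=2 y=3 t=28 →W
[3] x=1 y=3 t=32 →W
[4] x=0 y=3 t=36 →W
[5] x=0 y=4 t=40 →N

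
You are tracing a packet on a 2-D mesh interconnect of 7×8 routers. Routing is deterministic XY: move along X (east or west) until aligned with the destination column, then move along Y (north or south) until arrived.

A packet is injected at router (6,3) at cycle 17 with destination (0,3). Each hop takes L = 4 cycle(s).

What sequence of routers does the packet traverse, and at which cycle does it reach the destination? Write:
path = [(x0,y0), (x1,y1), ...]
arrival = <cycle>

path = [(6,3), (5,3), (4,3), (3,3), (2,3), (1,3), (0,3)]
arrival = 41

t=17: at (6,3)
t=21: at (5,3) after W
t=25: at (4,3) after W
t=29: at (3,3) after W
t=33: at (2,3) after W
t=37: at (1,3) after W
t=41: at (0,3) after W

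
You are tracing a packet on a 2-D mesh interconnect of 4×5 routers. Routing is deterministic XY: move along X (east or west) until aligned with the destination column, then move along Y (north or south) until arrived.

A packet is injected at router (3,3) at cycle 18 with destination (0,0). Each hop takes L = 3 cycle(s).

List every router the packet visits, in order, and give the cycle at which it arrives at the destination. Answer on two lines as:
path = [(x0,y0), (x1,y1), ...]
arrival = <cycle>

#0 — 3,3 | c18
#1 — 2,3 | c21 | W
#2 — 1,3 | c24 | W
#3 — 0,3 | c27 | W
#4 — 0,2 | c30 | S
#5 — 0,1 | c33 | S
#6 — 0,0 | c36 | S

path = [(3,3), (2,3), (1,3), (0,3), (0,2), (0,1), (0,0)]
arrival = 36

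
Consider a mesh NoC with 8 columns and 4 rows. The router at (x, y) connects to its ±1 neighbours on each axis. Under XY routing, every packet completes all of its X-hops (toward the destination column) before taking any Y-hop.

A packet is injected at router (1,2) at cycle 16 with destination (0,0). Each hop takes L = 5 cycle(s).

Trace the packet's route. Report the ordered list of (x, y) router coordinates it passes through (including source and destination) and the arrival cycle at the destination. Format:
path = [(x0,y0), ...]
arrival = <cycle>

path = [(1,2), (0,2), (0,1), (0,0)]
arrival = 31

  0. router=(1,2) cycle=16 (inject)
  1. router=(0,2) cycle=21 dir=W
  2. router=(0,1) cycle=26 dir=S
  3. router=(0,0) cycle=31 dir=S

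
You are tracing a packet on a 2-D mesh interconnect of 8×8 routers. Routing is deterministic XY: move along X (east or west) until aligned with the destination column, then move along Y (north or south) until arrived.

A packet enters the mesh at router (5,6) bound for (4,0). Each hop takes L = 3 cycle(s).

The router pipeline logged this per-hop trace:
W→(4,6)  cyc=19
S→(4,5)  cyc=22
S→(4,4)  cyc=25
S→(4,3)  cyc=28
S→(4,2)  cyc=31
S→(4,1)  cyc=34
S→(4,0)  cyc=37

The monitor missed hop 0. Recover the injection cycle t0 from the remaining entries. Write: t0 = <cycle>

The first recorded entry is hop 1 at cycle 19.
t0 = cyc[1] − L = 19 − 3 = 16.

t0 = 16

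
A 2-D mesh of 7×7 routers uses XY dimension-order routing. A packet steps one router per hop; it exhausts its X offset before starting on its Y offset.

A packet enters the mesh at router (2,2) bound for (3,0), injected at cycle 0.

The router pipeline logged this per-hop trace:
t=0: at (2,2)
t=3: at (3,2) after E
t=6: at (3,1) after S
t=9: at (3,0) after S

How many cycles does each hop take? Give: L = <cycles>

Δcyc across hop 0→1: 3 − 0 = 3.
One hop costs L cycles, so L = 3.

L = 3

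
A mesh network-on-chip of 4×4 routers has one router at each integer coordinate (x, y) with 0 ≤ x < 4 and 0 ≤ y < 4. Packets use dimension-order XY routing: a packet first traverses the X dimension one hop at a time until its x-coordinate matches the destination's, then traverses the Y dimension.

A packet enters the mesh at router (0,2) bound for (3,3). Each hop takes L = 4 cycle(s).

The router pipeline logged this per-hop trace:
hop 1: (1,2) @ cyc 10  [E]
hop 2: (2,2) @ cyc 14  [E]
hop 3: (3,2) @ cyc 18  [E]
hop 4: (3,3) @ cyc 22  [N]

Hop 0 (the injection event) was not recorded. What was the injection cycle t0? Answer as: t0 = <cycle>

Hop 1 reached at cycle 10; hop k is at t0 + k·L.
Therefore t0 = 10 − L = 6.

t0 = 6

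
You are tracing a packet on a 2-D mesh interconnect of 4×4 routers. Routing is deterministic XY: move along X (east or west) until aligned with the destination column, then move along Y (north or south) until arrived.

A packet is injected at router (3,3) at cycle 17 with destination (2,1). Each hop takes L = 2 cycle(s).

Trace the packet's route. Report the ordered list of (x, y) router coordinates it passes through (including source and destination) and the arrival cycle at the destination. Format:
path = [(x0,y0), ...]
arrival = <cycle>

path = [(3,3), (2,3), (2,2), (2,1)]
arrival = 23

[0] x=3 y=3 t=17
[1] x=2 y=3 t=19 →W
[2] x=2 y=2 t=21 →S
[3] x=2 y=1 t=23 →S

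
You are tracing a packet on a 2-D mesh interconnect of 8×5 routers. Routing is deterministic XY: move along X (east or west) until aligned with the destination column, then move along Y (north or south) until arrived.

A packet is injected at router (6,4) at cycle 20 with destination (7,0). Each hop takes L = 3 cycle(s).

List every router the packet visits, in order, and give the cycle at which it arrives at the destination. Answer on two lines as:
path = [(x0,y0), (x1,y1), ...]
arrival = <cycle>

  0. router=(6,4) cycle=20 (inject)
  1. router=(7,4) cycle=23 dir=E
  2. router=(7,3) cycle=26 dir=S
  3. router=(7,2) cycle=29 dir=S
  4. router=(7,1) cycle=32 dir=S
  5. router=(7,0) cycle=35 dir=S

path = [(6,4), (7,4), (7,3), (7,2), (7,1), (7,0)]
arrival = 35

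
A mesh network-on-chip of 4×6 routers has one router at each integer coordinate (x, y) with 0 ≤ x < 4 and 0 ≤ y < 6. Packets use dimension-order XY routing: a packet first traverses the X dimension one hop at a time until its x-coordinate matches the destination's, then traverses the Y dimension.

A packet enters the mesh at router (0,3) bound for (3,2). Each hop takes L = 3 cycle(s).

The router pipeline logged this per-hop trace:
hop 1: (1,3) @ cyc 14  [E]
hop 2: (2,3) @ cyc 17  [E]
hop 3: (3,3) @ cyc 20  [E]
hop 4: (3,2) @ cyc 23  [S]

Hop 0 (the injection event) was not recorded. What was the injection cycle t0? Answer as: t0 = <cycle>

The first recorded entry is hop 1 at cycle 14.
So t0 = 14 − 1·3 = 11.

t0 = 11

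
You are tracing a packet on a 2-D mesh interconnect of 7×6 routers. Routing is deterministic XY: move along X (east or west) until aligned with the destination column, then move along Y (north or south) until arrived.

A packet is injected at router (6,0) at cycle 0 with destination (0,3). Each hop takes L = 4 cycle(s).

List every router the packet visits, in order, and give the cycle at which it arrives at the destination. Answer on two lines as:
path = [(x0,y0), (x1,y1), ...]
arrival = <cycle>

src (6,0)  cyc=0
W→(5,0)  cyc=4
W→(4,0)  cyc=8
W→(3,0)  cyc=12
W→(2,0)  cyc=16
W→(1,0)  cyc=20
W→(0,0)  cyc=24
N→(0,1)  cyc=28
N→(0,2)  cyc=32
N→(0,3)  cyc=36

path = [(6,0), (5,0), (4,0), (3,0), (2,0), (1,0), (0,0), (0,1), (0,2), (0,3)]
arrival = 36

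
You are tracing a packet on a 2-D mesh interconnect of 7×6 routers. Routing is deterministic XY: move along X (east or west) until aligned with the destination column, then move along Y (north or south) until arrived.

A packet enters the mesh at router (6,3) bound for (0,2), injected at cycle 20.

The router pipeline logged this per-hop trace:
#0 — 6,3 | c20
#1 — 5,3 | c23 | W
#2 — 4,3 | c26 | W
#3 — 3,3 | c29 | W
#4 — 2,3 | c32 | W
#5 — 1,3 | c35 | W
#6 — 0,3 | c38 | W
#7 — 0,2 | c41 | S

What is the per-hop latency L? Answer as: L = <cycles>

Δcyc across hop 0→1: 23 − 20 = 3.
Each hop adds L, hence L = 3.

L = 3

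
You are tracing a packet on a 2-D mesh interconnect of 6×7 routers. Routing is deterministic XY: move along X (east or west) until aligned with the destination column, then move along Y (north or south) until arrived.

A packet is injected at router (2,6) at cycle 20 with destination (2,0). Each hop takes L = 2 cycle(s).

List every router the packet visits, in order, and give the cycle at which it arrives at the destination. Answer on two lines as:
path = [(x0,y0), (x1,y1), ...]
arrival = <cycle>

path = [(2,6), (2,5), (2,4), (2,3), (2,2), (2,1), (2,0)]
arrival = 32

src (2,6)  cyc=20
S→(2,5)  cyc=22
S→(2,4)  cyc=24
S→(2,3)  cyc=26
S→(2,2)  cyc=28
S→(2,1)  cyc=30
S→(2,0)  cyc=32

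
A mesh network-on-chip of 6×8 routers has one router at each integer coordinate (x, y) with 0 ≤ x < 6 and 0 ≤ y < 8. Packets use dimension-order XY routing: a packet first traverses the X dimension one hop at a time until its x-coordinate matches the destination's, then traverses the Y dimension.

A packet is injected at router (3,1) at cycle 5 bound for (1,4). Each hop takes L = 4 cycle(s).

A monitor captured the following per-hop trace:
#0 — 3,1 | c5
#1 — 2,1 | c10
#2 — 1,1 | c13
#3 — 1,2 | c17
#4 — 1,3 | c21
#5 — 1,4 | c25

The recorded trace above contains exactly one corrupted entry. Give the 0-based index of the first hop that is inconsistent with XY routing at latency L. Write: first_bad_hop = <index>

first_bad_hop = 1

  1: Δx=-1 Δy=+0 Δt=5 [BAD: Δcyc=5≠L]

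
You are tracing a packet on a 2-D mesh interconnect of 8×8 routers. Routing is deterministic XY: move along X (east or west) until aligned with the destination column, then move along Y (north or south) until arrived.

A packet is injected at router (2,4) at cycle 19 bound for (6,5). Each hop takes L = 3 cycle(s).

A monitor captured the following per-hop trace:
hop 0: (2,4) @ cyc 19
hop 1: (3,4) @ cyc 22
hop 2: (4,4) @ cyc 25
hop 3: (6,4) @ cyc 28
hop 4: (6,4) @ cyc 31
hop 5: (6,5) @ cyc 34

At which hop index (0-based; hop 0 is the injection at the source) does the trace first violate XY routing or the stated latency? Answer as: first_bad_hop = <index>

  1: Δx=+1 Δy=+0 Δt=3 [ok]
  2: Δx=+1 Δy=+0 Δt=3 [ok]
  3: Δx=+2 Δy=+0 Δt=3 [BAD: non-unit step]

first_bad_hop = 3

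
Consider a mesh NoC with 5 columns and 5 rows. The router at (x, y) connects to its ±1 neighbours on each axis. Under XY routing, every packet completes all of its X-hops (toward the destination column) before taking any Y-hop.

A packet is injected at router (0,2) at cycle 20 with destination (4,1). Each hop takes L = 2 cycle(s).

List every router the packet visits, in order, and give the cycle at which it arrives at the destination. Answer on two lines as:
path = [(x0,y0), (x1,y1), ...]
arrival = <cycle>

hop 0: (0,2) @ cyc 20
hop 1: (1,2) @ cyc 22  [E]
hop 2: (2,2) @ cyc 24  [E]
hop 3: (3,2) @ cyc 26  [E]
hop 4: (4,2) @ cyc 28  [E]
hop 5: (4,1) @ cyc 30  [S]

path = [(0,2), (1,2), (2,2), (3,2), (4,2), (4,1)]
arrival = 30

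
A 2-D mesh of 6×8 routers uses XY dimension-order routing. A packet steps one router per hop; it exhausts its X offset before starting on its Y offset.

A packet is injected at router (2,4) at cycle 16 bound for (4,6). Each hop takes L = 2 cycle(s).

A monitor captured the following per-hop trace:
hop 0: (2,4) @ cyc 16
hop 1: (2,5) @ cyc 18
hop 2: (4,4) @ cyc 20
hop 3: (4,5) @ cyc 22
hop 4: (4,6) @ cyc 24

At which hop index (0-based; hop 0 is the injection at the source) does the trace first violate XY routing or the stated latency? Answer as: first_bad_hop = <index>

first_bad_hop = 1

[1] (+0,+1) / 2c ⇒ BAD: Y-move but x=2≠4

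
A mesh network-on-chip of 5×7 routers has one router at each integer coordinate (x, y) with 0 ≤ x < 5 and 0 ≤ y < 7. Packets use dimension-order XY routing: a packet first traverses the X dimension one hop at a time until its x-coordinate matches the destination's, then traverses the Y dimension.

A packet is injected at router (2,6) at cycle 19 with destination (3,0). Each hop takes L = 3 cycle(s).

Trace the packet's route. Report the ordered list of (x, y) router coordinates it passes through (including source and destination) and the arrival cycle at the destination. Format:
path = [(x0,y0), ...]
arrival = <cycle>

path = [(2,6), (3,6), (3,5), (3,4), (3,3), (3,2), (3,1), (3,0)]
arrival = 40

#0 — 2,6 | c19
#1 — 3,6 | c22 | E
#2 — 3,5 | c25 | S
#3 — 3,4 | c28 | S
#4 — 3,3 | c31 | S
#5 — 3,2 | c34 | S
#6 — 3,1 | c37 | S
#7 — 3,0 | c40 | S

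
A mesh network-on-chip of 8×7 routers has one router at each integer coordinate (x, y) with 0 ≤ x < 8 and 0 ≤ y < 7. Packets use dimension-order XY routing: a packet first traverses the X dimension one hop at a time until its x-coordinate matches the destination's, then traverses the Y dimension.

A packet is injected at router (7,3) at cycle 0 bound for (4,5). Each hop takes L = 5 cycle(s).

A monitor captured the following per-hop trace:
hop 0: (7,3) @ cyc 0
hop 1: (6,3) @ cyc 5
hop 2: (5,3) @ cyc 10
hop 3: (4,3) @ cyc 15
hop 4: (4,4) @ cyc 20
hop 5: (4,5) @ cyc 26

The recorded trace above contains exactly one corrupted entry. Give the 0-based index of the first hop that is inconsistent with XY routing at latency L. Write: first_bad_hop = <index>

first_bad_hop = 5

hop 1: step (-1,+0), +5 cyc — ok
hop 2: step (-1,+0), +5 cyc — ok
hop 3: step (-1,+0), +5 cyc — ok
hop 4: step (+0,+1), +5 cyc — ok
hop 5: step (+0,+1), +6 cyc — BAD: Δcyc=6≠L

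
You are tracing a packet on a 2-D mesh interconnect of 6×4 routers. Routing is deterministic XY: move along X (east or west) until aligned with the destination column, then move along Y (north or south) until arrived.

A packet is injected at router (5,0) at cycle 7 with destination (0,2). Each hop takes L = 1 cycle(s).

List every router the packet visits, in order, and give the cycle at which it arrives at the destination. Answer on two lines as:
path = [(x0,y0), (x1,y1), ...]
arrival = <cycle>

path = [(5,0), (4,0), (3,0), (2,0), (1,0), (0,0), (0,1), (0,2)]
arrival = 14

src (5,0)  cyc=7
W→(4,0)  cyc=8
W→(3,0)  cyc=9
W→(2,0)  cyc=10
W→(1,0)  cyc=11
W→(0,0)  cyc=12
N→(0,1)  cyc=13
N→(0,2)  cyc=14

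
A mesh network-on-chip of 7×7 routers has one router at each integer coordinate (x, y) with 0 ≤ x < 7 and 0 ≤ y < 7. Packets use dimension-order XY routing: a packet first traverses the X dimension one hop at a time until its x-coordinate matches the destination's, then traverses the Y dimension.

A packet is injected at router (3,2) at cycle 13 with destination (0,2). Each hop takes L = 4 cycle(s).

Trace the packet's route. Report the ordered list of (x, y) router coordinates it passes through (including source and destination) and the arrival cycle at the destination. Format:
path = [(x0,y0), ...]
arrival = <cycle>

path = [(3,2), (2,2), (1,2), (0,2)]
arrival = 25

hop 0: (3,2) @ cyc 13
hop 1: (2,2) @ cyc 17  [W]
hop 2: (1,2) @ cyc 21  [W]
hop 3: (0,2) @ cyc 25  [W]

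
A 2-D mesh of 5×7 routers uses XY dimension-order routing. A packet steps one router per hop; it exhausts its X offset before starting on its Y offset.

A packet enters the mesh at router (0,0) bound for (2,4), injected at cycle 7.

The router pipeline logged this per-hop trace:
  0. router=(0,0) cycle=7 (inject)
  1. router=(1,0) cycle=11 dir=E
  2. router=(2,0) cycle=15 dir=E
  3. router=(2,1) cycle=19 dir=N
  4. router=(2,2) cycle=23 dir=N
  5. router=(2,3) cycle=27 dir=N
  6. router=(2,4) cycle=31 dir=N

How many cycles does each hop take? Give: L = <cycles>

Between hops 0 and 1 the cycle counter advances 11 − 7 = 4.
That increment is L by definition: L = 4.

L = 4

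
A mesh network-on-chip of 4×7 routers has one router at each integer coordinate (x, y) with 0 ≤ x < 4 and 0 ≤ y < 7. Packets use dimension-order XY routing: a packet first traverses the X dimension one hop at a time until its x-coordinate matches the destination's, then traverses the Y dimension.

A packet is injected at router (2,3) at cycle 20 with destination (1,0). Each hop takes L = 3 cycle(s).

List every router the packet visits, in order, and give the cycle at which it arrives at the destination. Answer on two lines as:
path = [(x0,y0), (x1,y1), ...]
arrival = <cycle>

path = [(2,3), (1,3), (1,2), (1,1), (1,0)]
arrival = 32

src (2,3)  cyc=20
W→(1,3)  cyc=23
S→(1,2)  cyc=26
S→(1,1)  cyc=29
S→(1,0)  cyc=32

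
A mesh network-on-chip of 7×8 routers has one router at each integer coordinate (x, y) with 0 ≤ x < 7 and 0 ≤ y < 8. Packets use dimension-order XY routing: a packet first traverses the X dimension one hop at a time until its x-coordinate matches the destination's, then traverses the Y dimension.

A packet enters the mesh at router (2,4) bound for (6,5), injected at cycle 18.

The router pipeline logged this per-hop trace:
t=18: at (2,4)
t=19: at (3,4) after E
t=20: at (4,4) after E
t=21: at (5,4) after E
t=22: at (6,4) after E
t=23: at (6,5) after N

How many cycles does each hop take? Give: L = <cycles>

From hop 0 (18) to hop 1 (19): +1 cycles.
Per-hop latency L = Δcyc = 1.

L = 1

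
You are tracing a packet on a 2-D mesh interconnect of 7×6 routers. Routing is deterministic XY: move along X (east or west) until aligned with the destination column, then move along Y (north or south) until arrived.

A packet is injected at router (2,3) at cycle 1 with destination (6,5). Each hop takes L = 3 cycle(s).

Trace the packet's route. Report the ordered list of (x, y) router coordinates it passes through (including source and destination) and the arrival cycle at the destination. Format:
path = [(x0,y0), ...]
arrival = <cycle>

hop 0: (2,3) @ cyc 1
hop 1: (3,3) @ cyc 4  [E]
hop 2: (4,3) @ cyc 7  [E]
hop 3: (5,3) @ cyc 10  [E]
hop 4: (6,3) @ cyc 13  [E]
hop 5: (6,4) @ cyc 16  [N]
hop 6: (6,5) @ cyc 19  [N]

path = [(2,3), (3,3), (4,3), (5,3), (6,3), (6,4), (6,5)]
arrival = 19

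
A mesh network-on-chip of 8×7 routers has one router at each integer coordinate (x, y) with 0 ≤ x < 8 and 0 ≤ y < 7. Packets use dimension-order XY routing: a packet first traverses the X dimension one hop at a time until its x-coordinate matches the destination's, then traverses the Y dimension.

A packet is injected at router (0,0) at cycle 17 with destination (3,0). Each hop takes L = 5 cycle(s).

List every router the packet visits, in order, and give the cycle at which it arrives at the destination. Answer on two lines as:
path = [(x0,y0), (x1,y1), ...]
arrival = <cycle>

  0. router=(0,0) cycle=17 (inject)
  1. router=(1,0) cycle=22 dir=E
  2. router=(2,0) cycle=27 dir=E
  3. router=(3,0) cycle=32 dir=E

path = [(0,0), (1,0), (2,0), (3,0)]
arrival = 32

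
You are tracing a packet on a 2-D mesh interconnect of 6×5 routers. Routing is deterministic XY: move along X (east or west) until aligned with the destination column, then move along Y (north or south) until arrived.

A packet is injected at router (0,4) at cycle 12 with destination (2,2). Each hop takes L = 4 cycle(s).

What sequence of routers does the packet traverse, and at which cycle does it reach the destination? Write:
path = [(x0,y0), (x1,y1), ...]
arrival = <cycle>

path = [(0,4), (1,4), (2,4), (2,3), (2,2)]
arrival = 28

t=12: at (0,4)
t=16: at (1,4) after E
t=20: at (2,4) after E
t=24: at (2,3) after S
t=28: at (2,2) after S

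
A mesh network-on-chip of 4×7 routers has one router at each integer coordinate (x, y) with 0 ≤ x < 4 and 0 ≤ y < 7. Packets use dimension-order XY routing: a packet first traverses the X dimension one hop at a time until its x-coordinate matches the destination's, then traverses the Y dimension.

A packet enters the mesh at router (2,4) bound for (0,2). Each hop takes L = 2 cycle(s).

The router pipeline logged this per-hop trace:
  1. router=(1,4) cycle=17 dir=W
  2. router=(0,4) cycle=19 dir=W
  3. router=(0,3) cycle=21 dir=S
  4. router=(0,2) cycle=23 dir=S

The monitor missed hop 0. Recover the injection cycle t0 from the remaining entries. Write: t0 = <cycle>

t0 = 15

cyc[1] = 17 and cyc[k] = t0 + k·L for every k.
Therefore t0 = 17 − L = 15.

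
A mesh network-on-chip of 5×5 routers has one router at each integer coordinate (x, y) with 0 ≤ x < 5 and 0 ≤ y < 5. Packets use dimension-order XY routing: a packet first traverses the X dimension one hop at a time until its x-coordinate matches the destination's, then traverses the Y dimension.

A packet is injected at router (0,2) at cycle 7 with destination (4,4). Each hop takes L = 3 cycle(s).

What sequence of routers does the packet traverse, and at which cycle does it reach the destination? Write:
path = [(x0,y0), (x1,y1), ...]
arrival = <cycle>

hop 0: (0,2) @ cyc 7
hop 1: (1,2) @ cyc 10  [E]
hop 2: (2,2) @ cyc 13  [E]
hop 3: (3,2) @ cyc 16  [E]
hop 4: (4,2) @ cyc 19  [E]
hop 5: (4,3) @ cyc 22  [N]
hop 6: (4,4) @ cyc 25  [N]

path = [(0,2), (1,2), (2,2), (3,2), (4,2), (4,3), (4,4)]
arrival = 25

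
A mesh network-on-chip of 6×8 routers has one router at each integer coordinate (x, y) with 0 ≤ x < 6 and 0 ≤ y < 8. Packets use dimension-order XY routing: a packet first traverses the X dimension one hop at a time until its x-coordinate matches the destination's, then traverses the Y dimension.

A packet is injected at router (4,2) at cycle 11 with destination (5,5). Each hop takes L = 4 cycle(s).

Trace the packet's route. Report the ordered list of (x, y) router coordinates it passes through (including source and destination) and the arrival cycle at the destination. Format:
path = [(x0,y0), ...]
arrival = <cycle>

path = [(4,2), (5,2), (5,3), (5,4), (5,5)]
arrival = 27

#0 — 4,2 | c11
#1 — 5,2 | c15 | E
#2 — 5,3 | c19 | N
#3 — 5,4 | c23 | N
#4 — 5,5 | c27 | N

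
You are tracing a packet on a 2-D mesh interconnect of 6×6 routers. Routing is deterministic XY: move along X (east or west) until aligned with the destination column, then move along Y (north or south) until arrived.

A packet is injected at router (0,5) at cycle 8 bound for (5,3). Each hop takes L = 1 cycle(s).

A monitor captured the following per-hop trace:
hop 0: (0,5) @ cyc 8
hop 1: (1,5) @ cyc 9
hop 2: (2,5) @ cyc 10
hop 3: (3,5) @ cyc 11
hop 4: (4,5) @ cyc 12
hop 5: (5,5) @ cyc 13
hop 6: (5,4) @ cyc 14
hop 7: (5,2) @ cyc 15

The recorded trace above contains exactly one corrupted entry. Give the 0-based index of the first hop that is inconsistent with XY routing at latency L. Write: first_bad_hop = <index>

first_bad_hop = 7

[1] (+1,+0) / 1c ⇒ ok
[2] (+1,+0) / 1c ⇒ ok
[3] (+1,+0) / 1c ⇒ ok
[4] (+1,+0) / 1c ⇒ ok
[5] (+1,+0) / 1c ⇒ ok
[6] (+0,-1) / 1c ⇒ ok
[7] (+0,-2) / 1c ⇒ BAD: non-unit step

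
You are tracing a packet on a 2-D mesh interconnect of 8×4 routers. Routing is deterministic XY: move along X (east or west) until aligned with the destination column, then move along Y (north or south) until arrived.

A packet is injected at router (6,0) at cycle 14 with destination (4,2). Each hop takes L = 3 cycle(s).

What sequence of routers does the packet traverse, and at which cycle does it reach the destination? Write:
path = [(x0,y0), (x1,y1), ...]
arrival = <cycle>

path = [(6,0), (5,0), (4,0), (4,1), (4,2)]
arrival = 26

#0 — 6,0 | c14
#1 — 5,0 | c17 | W
#2 — 4,0 | c20 | W
#3 — 4,1 | c23 | N
#4 — 4,2 | c26 | N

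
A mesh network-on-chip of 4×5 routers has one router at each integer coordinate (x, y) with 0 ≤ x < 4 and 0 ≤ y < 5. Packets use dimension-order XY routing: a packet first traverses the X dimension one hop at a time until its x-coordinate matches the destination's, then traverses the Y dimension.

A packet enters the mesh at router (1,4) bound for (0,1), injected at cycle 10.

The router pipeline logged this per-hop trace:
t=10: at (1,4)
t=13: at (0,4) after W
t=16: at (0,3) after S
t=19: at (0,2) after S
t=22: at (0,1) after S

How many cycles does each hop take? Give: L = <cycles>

L = 3

Δcyc across hop 0→1: 13 − 10 = 3.
That increment is L by definition: L = 3.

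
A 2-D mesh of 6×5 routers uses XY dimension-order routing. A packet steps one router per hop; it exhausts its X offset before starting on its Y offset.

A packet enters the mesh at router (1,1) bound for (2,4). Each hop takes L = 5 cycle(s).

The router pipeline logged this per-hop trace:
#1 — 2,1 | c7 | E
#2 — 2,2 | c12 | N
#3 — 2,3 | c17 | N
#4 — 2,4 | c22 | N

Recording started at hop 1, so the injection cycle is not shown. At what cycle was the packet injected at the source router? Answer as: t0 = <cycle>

t0 = 2

The first recorded entry is hop 1 at cycle 7.
Therefore t0 = 7 − L = 2.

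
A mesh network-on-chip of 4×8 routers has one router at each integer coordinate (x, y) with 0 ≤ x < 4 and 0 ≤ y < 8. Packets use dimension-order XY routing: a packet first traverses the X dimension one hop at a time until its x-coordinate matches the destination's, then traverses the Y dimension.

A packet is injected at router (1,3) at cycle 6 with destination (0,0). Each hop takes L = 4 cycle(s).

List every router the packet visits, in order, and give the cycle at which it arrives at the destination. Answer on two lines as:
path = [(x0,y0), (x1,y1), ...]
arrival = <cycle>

  0. router=(1,3) cycle=6 (inject)
  1. router=(0,3) cycle=10 dir=W
  2. router=(0,2) cycle=14 dir=S
  3. router=(0,1) cycle=18 dir=S
  4. router=(0,0) cycle=22 dir=S

path = [(1,3), (0,3), (0,2), (0,1), (0,0)]
arrival = 22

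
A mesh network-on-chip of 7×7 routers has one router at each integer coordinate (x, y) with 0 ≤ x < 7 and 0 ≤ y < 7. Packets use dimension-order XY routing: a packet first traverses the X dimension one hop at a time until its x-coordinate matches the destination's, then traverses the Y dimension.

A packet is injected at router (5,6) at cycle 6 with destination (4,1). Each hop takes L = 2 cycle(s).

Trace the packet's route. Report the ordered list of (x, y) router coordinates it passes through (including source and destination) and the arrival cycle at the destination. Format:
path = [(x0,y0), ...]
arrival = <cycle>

src (5,6)  cyc=6
W→(4,6)  cyc=8
S→(4,5)  cyc=10
S→(4,4)  cyc=12
S→(4,3)  cyc=14
S→(4,2)  cyc=16
S→(4,1)  cyc=18

path = [(5,6), (4,6), (4,5), (4,4), (4,3), (4,2), (4,1)]
arrival = 18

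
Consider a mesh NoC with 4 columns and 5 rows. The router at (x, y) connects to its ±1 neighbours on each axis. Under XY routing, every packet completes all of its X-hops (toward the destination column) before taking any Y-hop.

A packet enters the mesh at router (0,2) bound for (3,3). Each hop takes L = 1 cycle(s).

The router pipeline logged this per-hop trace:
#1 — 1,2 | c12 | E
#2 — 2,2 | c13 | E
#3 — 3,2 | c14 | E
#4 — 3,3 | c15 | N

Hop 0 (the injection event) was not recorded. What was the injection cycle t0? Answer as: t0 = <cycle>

The first recorded entry is hop 1 at cycle 12.
So t0 = 12 − 1·1 = 11.

t0 = 11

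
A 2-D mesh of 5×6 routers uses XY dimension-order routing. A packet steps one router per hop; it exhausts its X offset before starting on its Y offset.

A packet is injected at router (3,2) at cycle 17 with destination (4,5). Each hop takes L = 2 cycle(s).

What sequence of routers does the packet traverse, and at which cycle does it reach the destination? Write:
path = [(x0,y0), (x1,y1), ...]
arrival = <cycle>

path = [(3,2), (4,2), (4,3), (4,4), (4,5)]
arrival = 25

t=17: at (3,2)
t=19: at (4,2) after E
t=21: at (4,3) after N
t=23: at (4,4) after N
t=25: at (4,5) after N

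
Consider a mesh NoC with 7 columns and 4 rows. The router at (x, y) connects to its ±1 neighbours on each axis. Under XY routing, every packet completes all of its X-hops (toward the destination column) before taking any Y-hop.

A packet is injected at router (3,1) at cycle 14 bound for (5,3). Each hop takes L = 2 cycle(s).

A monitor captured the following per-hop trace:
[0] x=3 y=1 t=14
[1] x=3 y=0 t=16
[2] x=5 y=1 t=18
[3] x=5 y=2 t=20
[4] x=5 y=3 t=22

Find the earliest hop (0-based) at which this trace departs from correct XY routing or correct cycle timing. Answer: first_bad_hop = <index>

first_bad_hop = 1

[1] (+0,-1) / 2c ⇒ BAD: Y-move but x=3≠5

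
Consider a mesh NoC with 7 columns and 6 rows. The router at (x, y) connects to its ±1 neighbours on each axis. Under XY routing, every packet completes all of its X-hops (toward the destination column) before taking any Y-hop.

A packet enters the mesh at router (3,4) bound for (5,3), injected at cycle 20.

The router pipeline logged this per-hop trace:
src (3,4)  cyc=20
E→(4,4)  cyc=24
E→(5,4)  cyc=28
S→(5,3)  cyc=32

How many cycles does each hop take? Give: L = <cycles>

Δcyc across hop 0→1: 24 − 20 = 4.
Per-hop latency L = Δcyc = 4.

L = 4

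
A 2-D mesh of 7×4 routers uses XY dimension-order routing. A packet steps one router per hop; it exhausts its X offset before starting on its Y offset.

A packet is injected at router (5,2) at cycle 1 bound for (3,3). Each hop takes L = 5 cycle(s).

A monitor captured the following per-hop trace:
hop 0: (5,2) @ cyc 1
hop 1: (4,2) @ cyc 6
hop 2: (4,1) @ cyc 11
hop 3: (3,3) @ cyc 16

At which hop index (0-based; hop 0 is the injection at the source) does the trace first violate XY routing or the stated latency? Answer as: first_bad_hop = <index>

[1] (-1,+0) / 5c ⇒ ok
[2] (+0,-1) / 5c ⇒ BAD: Y-move but x=4≠3

first_bad_hop = 2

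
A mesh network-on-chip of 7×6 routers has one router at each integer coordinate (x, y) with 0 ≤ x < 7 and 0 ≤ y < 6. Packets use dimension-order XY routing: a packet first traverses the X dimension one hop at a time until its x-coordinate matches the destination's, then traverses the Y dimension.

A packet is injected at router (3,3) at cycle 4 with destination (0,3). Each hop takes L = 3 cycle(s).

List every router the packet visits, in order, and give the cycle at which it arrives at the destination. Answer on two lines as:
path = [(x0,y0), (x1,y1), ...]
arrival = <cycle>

#0 — 3,3 | c4
#1 — 2,3 | c7 | W
#2 — 1,3 | c10 | W
#3 — 0,3 | c13 | W

path = [(3,3), (2,3), (1,3), (0,3)]
arrival = 13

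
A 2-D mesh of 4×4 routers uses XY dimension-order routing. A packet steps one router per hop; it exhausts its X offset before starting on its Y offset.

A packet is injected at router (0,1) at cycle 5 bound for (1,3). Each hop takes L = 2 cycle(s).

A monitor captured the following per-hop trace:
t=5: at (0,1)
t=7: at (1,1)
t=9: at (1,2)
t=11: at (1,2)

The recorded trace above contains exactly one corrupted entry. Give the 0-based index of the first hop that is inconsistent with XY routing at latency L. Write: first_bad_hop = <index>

  1: Δx=+1 Δy=+0 Δt=2 [ok]
  2: Δx=+0 Δy=+1 Δt=2 [ok]
  3: Δx=+0 Δy=+0 Δt=2 [BAD: non-unit step]

first_bad_hop = 3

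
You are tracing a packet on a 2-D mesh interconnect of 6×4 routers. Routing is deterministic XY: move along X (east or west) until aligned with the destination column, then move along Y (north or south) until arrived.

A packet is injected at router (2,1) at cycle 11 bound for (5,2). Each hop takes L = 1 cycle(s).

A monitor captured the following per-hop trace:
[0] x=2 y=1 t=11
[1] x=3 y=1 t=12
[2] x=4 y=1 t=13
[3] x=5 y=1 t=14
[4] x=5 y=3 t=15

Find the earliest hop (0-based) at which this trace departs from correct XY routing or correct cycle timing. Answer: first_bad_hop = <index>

first_bad_hop = 4

[1] (+1,+0) / 1c ⇒ ok
[2] (+1,+0) / 1c ⇒ ok
[3] (+1,+0) / 1c ⇒ ok
[4] (+0,+2) / 1c ⇒ BAD: non-unit step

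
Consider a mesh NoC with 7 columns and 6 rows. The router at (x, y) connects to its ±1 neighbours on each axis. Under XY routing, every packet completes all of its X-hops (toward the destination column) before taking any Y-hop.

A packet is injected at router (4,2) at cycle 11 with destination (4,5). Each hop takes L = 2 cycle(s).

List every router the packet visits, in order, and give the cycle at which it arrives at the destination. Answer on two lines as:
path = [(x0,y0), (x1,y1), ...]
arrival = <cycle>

hop 0: (4,2) @ cyc 11
hop 1: (4,3) @ cyc 13  [N]
hop 2: (4,4) @ cyc 15  [N]
hop 3: (4,5) @ cyc 17  [N]

path = [(4,2), (4,3), (4,4), (4,5)]
arrival = 17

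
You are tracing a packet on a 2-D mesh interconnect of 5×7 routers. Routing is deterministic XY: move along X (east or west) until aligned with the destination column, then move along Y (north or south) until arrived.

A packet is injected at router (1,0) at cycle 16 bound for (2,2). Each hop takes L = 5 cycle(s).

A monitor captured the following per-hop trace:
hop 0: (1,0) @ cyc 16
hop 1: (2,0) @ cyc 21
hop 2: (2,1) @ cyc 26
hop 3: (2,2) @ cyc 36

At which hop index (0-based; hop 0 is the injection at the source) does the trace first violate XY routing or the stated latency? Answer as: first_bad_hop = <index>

hop 1: step (+1,+0), +5 cyc — ok
hop 2: step (+0,+1), +5 cyc — ok
hop 3: step (+0,+1), +10 cyc — BAD: Δcyc=10≠L

first_bad_hop = 3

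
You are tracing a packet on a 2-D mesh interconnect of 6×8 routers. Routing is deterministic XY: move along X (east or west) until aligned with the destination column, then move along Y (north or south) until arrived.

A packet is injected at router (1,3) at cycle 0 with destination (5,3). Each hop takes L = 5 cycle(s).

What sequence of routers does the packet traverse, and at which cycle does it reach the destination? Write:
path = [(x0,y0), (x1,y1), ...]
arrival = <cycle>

t=0: at (1,3)
t=5: at (2,3) after E
t=10: at (3,3) after E
t=15: at (4,3) after E
t=20: at (5,3) after E

path = [(1,3), (2,3), (3,3), (4,3), (5,3)]
arrival = 20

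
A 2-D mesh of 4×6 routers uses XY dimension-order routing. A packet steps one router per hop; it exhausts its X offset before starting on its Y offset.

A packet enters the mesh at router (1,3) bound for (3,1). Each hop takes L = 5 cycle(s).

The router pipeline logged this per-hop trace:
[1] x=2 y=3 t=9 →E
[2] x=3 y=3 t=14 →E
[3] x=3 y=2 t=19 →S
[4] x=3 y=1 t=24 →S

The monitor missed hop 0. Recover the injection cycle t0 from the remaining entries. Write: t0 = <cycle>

At hop 1 the cycle is 9; in general cyc_k = t0 + kL.
Therefore t0 = 9 − L = 4.

t0 = 4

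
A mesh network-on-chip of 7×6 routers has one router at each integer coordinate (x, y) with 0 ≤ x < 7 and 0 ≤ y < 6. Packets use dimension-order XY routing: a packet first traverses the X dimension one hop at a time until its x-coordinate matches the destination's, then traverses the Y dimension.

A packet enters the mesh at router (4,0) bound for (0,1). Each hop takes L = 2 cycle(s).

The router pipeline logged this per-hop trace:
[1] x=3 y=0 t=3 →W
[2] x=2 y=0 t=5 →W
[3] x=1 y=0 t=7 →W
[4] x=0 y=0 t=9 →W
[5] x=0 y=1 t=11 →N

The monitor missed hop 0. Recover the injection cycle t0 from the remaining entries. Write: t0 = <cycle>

cyc[1] = 3 and cyc[k] = t0 + k·L for every k.
Therefore t0 = 3 − L = 1.

t0 = 1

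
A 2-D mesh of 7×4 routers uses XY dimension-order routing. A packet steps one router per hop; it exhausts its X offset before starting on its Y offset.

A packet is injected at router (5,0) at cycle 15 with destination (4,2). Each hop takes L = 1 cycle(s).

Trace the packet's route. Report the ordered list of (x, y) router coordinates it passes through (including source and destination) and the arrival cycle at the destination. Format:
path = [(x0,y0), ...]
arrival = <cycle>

  0. router=(5,0) cycle=15 (inject)
  1. router=(4,0) cycle=16 dir=W
  2. router=(4,1) cycle=17 dir=N
  3. router=(4,2) cycle=18 dir=N

path = [(5,0), (4,0), (4,1), (4,2)]
arrival = 18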